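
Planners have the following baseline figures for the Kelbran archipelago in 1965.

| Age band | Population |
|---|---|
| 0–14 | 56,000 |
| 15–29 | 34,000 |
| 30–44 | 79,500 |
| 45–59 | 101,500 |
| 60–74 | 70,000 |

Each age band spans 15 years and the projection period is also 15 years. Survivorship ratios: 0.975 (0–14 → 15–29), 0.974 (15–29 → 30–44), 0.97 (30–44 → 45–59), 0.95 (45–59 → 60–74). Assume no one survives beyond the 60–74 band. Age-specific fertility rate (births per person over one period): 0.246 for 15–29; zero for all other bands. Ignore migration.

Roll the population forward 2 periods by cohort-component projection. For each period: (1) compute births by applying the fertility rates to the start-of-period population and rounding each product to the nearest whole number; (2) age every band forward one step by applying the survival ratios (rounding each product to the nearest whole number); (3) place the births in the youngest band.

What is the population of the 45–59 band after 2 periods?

— Period 1 —
Births: 34000 * 0.246 = 8364
15–29: 56000 * 0.975 = 54600
30–44: 34000 * 0.974 = 33116
45–59: 79500 * 0.97 = 77115
60–74: 101500 * 0.95 = 96425
End of period: [8364, 54600, 33116, 77115, 96425]
— Period 2 —
Births: 54600 * 0.246 = 13432
15–29: 8364 * 0.975 = 8155
30–44: 54600 * 0.974 = 53180
45–59: 33116 * 0.97 = 32123
60–74: 77115 * 0.95 = 73259
End of period: [13432, 8155, 53180, 32123, 73259]

32123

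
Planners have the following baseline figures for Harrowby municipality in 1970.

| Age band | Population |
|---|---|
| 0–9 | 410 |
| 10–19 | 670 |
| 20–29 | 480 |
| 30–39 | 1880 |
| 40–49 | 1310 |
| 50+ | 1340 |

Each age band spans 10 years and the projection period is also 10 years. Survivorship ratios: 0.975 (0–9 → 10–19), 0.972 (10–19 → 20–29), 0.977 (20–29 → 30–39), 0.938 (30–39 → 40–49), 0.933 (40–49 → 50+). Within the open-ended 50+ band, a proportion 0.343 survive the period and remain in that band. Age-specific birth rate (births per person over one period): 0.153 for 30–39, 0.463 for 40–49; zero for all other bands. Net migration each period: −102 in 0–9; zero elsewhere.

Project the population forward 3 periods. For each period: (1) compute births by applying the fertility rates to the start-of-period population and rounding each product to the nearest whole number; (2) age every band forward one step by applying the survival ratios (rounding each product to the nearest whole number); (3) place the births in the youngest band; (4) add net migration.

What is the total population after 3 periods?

— Period 1 —
Births: 1880 * 0.153 = 288, 1310 * 0.463 = 607 ⇒ total 895
10–19: 410 * 0.975 = 400
20–29: 670 * 0.972 = 651
30–39: 480 * 0.977 = 469
40–49: 1880 * 0.938 = 1763
50+: 1310 * 0.933 + 1340 * 0.343 = 1222 + 460 = 1682
Net migration: 0–9 − 102 → 793
→ [793, 400, 651, 469, 1763, 1682]
— Period 2 —
Births: 469 * 0.153 = 72, 1763 * 0.463 = 816 ⇒ total 888
10–19: 793 * 0.975 = 773
20–29: 400 * 0.972 = 389
30–39: 651 * 0.977 = 636
40–49: 469 * 0.938 = 440
50+: 1763 * 0.933 + 1682 * 0.343 = 1645 + 577 = 2222
Net migration: 0–9 − 102 → 786
→ [786, 773, 389, 636, 440, 2222]
— Period 3 —
Births: 636 * 0.153 = 97, 440 * 0.463 = 204 ⇒ total 301
10–19: 786 * 0.975 = 766
20–29: 773 * 0.972 = 751
30–39: 389 * 0.977 = 380
40–49: 636 * 0.938 = 597
50+: 440 * 0.933 + 2222 * 0.343 = 411 + 762 = 1173
Net migration: 0–9 − 102 → 199
→ [199, 766, 751, 380, 597, 1173]
Total after period 3: 199 + 766 + 751 + 380 + 597 + 1173 = 3866

3866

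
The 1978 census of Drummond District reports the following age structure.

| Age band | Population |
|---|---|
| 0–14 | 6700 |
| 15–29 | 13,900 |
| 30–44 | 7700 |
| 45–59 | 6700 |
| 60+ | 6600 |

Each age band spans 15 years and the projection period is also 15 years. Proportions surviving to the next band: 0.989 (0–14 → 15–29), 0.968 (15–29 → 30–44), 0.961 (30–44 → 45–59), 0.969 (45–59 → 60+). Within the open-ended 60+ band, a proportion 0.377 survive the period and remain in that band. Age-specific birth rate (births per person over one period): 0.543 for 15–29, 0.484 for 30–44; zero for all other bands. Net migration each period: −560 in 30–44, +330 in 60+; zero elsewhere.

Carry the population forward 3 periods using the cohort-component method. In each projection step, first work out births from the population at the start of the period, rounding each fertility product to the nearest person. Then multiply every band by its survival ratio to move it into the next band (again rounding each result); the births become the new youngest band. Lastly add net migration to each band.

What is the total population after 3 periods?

50968

Call the groups 1 to 5, youngest first.
[period 1]
Births: 13900 × 0.543 = 7548 ; 7700 × 0.484 = 3727 → 11275
Group 2: 6700 × 0.989 = 6626
Group 3: 13900 × 0.968 = 13455
Group 4: 7700 × 0.961 = 7400
Group 5: 6700 × 0.969 + 6600 × 0.377 = 6492 + 2488 = 8980
Net migration: Group 3 − 560 → 12895; Group 5 + 330 → 9310
Population now: 0–14=11275, 15–29=6626, 30–44=12895, 45–59=7400, 60+=9310
[period 2]
Births: 6626 × 0.543 = 3598 ; 12895 × 0.484 = 6241 → 9839
Group 2: 11275 × 0.989 = 11151
Group 3: 6626 × 0.968 = 6414
Group 4: 12895 × 0.961 = 12392
Group 5: 7400 × 0.969 + 9310 × 0.377 = 7171 + 3510 = 10681
Net migration: Group 3 − 560 → 5854; Group 5 + 330 → 11011
Population now: 0–14=9839, 15–29=11151, 30–44=5854, 45–59=12392, 60+=11011
[period 3]
Births: 11151 × 0.543 = 6055 ; 5854 × 0.484 = 2833 → 8888
Group 2: 9839 × 0.989 = 9731
Group 3: 11151 × 0.968 = 10794
Group 4: 5854 × 0.961 = 5626
Group 5: 12392 × 0.969 + 11011 × 0.377 = 12008 + 4151 = 16159
Net migration: Group 3 − 560 → 10234; Group 5 + 330 → 16489
Population now: 0–14=8888, 15–29=9731, 30–44=10234, 45–59=5626, 60+=16489
Total after period 3: 8888 + 9731 + 10234 + 5626 + 16489 = 50968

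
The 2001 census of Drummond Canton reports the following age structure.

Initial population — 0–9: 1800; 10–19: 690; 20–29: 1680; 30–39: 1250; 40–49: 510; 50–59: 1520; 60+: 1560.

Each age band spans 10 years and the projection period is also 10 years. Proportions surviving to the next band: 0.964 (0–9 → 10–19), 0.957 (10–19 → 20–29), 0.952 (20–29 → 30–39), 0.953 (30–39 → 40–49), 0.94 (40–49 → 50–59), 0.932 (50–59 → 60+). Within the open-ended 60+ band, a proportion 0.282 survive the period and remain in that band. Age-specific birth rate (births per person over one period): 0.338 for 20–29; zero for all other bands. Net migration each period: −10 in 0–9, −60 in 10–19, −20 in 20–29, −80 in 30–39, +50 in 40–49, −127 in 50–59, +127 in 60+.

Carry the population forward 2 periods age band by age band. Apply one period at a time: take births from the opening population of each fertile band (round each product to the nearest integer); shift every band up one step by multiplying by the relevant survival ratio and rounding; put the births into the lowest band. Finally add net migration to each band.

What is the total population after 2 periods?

Let band 1 be 0–9 through band 7 = 60+.
After projecting period 1:
Births: 1680 × 0.338 = 568
Band 2: 1800 × 0.964 = 1735
Band 3: 690 × 0.957 = 660
Band 4: 1680 × 0.952 = 1599
Band 5: 1250 × 0.953 = 1191
Band 6: 510 × 0.94 = 479
Band 7: 1520 × 0.932 + 1560 × 0.282 = 1417 + 440 = 1857
Net migration: Band 1 − 10 → 558; Band 2 − 60 → 1675; Band 3 − 20 → 640; Band 4 − 80 → 1519; Band 5 + 50 → 1241; Band 6 − 127 → 352; Band 7 + 127 → 1984
Population now: 0–9=558, 10–19=1675, 20–29=640, 30–39=1519, 40–49=1241, 50–59=352, 60+=1984
After projecting period 2:
Births: 640 × 0.338 = 216
Band 2: 558 × 0.964 = 538
Band 3: 1675 × 0.957 = 1603
Band 4: 640 × 0.952 = 609
Band 5: 1519 × 0.953 = 1448
Band 6: 1241 × 0.94 = 1167
Band 7: 352 × 0.932 + 1984 × 0.282 = 328 + 559 = 887
Net migration: Band 1 − 10 → 206; Band 2 − 60 → 478; Band 3 − 20 → 1583; Band 4 − 80 → 529; Band 5 + 50 → 1498; Band 6 − 127 → 1040; Band 7 + 127 → 1014
Population now: 0–9=206, 10–19=478, 20–29=1583, 30–39=529, 40–49=1498, 50–59=1040, 60+=1014
Total after period 2: 206 + 478 + 1583 + 529 + 1498 + 1040 + 1014 = 6348

6348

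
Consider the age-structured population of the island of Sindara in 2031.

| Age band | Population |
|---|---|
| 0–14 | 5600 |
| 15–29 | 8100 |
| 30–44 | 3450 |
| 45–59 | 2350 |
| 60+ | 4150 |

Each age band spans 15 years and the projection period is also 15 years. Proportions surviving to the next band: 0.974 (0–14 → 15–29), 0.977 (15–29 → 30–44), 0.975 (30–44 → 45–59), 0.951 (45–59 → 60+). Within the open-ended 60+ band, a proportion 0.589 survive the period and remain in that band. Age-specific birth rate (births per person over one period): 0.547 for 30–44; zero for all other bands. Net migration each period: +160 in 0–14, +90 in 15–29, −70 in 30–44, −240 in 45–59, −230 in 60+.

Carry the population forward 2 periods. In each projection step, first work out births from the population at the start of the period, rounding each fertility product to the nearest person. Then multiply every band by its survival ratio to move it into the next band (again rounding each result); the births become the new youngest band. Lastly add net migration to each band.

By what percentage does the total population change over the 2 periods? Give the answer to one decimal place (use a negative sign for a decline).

4.2

Period 1:
Births: 3450 × 0.547 = 1887
15–29: 5600 × 0.974 = 5454
30–44: 8100 × 0.977 = 7914
45–59: 3450 × 0.975 = 3364
60+: 2350 × 0.951 + 4150 × 0.589 = 2235 + 2444 = 4679
Net migration: 0–14 + 160 → 2047; 15–29 + 90 → 5544; 30–44 − 70 → 7844; 45–59 − 240 → 3124; 60+ − 230 → 4449
End of period: [2047, 5544, 7844, 3124, 4449]
Period 2:
Births: 7844 × 0.547 = 4291
15–29: 2047 × 0.974 = 1994
30–44: 5544 × 0.977 = 5416
45–59: 7844 × 0.975 = 7648
60+: 3124 × 0.951 + 4449 × 0.589 = 2971 + 2620 = 5591
Net migration: 0–14 + 160 → 4451; 15–29 + 90 → 2084; 30–44 − 70 → 5346; 45–59 − 240 → 7408; 60+ − 230 → 5361
End of period: [4451, 2084, 5346, 7408, 5361]
Total: 23650 → 24650; change = 1000; percentage change = 4.2%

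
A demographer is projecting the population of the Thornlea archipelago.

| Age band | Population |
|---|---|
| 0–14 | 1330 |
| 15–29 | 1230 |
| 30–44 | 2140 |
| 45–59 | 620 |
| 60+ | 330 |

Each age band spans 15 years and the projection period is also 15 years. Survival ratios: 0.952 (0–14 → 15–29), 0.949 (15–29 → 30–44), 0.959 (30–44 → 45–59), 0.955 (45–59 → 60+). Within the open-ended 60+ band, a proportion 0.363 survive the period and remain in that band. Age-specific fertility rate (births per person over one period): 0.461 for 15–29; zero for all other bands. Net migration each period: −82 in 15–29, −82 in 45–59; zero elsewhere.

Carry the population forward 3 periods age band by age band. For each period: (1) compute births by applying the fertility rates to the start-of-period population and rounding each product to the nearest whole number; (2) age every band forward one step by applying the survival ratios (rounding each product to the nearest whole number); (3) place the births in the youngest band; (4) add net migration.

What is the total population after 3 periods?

Period 1:
Births: 1230 × 0.461 = 567
15–29: 1330 × 0.952 = 1266
30–44: 1230 × 0.949 = 1167
45–59: 2140 × 0.959 = 2052
60+: 620 × 0.955 + 330 × 0.363 = 592 + 120 = 712
Net migration: 15–29 − 82 → 1184; 45–59 − 82 → 1970
→ [567, 1184, 1167, 1970, 712]
Period 2:
Births: 1184 × 0.461 = 546
15–29: 567 × 0.952 = 540
30–44: 1184 × 0.949 = 1124
45–59: 1167 × 0.959 = 1119
60+: 1970 × 0.955 + 712 × 0.363 = 1881 + 258 = 2139
Net migration: 15–29 − 82 → 458; 45–59 − 82 → 1037
→ [546, 458, 1124, 1037, 2139]
Period 3:
Births: 458 × 0.461 = 211
15–29: 546 × 0.952 = 520
30–44: 458 × 0.949 = 435
45–59: 1124 × 0.959 = 1078
60+: 1037 × 0.955 + 2139 × 0.363 = 990 + 776 = 1766
Net migration: 15–29 − 82 → 438; 45–59 − 82 → 996
→ [211, 438, 435, 996, 1766]
Total after period 3: 211 + 438 + 435 + 996 + 1766 = 3846

3846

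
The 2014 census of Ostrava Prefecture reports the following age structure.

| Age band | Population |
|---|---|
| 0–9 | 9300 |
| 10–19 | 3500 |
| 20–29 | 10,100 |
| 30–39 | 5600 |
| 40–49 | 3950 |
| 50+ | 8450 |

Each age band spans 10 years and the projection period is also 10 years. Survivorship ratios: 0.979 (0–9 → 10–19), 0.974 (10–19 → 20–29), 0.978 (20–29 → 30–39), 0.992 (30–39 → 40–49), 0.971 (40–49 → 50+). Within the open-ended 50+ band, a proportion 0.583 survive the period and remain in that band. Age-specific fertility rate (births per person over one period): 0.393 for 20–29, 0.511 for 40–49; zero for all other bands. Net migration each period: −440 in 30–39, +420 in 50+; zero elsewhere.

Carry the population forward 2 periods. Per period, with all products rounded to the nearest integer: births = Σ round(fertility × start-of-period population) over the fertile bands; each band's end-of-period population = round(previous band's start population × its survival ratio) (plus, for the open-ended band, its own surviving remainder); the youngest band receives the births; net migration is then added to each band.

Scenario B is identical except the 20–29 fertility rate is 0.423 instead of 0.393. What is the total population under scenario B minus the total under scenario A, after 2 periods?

[period 1]
Births: 10100 × 0.393 = 3969  |  3950 × 0.511 = 2018 → total 5987
10–19: 9300 × 0.979 = 9105
20–29: 3500 × 0.974 = 3409
30–39: 10100 × 0.978 = 9878
40–49: 5600 × 0.992 = 5555
50+: 3950 × 0.971 + 8450 × 0.583 = 3835 + 4926 = 8761
Net migration: 30–39 − 440 → 9438; 50+ + 420 → 9181
→ [5987, 9105, 3409, 9438, 5555, 9181]
[period 2]
Births: 3409 × 0.393 = 1340  |  5555 × 0.511 = 2839 → total 4179
10–19: 5987 × 0.979 = 5861
20–29: 9105 × 0.974 = 8868
30–39: 3409 × 0.978 = 3334
40–49: 9438 × 0.992 = 9362
50+: 5555 × 0.971 + 9181 × 0.583 = 5394 + 5353 = 10747
Net migration: 30–39 − 440 → 2894; 50+ + 420 → 11167
→ [4179, 5861, 8868, 2894, 9362, 11167]
Scenario A total after 2 periods: 42331
Scenario B projection —
[period 1]
Births: 10100 × 0.423 = 4272  |  3950 × 0.511 = 2018 → total 6290
10–19: 9300 × 0.979 = 9105
20–29: 3500 × 0.974 = 3409
30–39: 10100 × 0.978 = 9878
40–49: 5600 × 0.992 = 5555
50+: 3950 × 0.971 + 8450 × 0.583 = 3835 + 4926 = 8761
Net migration: 30–39 − 440 → 9438; 50+ + 420 → 9181
→ [6290, 9105, 3409, 9438, 5555, 9181]
[period 2]
Births: 3409 × 0.423 = 1442  |  5555 × 0.511 = 2839 → total 4281
10–19: 6290 × 0.979 = 6158
20–29: 9105 × 0.974 = 8868
30–39: 3409 × 0.978 = 3334
40–49: 9438 × 0.992 = 9362
50+: 5555 × 0.971 + 9181 × 0.583 = 5394 + 5353 = 10747
Net migration: 30–39 − 440 → 2894; 50+ + 420 → 11167
→ [4281, 6158, 8868, 2894, 9362, 11167]
Scenario B total after 2 periods: 42730
Difference B − A = 42730 − 42331 = 399

399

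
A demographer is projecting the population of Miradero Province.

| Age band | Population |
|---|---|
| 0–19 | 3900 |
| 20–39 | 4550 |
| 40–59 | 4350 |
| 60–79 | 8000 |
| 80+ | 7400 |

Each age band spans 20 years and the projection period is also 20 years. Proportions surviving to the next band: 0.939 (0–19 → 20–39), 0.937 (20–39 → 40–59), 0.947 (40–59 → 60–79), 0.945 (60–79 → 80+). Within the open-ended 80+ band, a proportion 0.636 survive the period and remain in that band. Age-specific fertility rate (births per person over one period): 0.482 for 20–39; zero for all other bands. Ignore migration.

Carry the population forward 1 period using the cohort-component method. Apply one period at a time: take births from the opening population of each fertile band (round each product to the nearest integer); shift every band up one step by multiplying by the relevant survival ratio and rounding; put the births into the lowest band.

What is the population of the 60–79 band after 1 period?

4119

Period 1.
Births: 4550 * 0.482 = 2193
20–39: 3900 * 0.939 = 3662
40–59: 4550 * 0.937 = 4263
60–79: 4350 * 0.947 = 4119
80+: 8000 * 0.945 + 7400 * 0.636 = 7560 + 4706 = 12266
Population now: 0–19=2193, 20–39=3662, 40–59=4263, 60–79=4119, 80+=12266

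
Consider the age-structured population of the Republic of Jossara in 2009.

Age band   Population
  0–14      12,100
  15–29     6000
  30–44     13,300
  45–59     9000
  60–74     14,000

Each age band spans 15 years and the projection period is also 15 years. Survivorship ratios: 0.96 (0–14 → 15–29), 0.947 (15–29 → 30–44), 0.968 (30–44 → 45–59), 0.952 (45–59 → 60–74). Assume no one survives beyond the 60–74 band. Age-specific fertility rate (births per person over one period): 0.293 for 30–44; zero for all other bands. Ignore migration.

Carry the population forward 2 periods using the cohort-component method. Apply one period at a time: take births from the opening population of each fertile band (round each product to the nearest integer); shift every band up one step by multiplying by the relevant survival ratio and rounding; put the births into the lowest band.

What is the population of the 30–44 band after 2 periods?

11000

— Period 1 —
Births: 13300 × 0.293 = 3897
15–29: 12100 × 0.96 = 11616
30–44: 6000 × 0.947 = 5682
45–59: 13300 × 0.968 = 12874
60–74: 9000 × 0.952 = 8568
Population now: 0–14=3897, 15–29=11616, 30–44=5682, 45–59=12874, 60–74=8568
— Period 2 —
Births: 5682 × 0.293 = 1665
15–29: 3897 × 0.96 = 3741
30–44: 11616 × 0.947 = 11000
45–59: 5682 × 0.968 = 5500
60–74: 12874 × 0.952 = 12256
Population now: 0–14=1665, 15–29=3741, 30–44=11000, 45–59=5500, 60–74=12256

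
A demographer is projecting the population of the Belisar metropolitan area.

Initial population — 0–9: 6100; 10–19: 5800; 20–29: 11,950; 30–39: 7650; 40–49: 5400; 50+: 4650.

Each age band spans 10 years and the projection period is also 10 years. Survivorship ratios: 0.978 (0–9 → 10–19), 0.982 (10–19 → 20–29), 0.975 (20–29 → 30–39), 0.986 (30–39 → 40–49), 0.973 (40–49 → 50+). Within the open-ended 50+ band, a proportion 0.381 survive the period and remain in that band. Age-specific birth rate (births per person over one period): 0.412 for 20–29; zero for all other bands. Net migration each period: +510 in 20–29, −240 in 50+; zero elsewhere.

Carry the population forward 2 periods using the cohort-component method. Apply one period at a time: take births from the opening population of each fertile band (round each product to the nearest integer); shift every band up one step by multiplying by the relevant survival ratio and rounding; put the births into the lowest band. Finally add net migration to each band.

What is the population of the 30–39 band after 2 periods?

6051

Numbering the groups 1..6 from youngest to oldest:
— Period 1 —
Births: 11950 × 0.412 = 4923
Group 2: 6100 × 0.978 = 5966
Group 3: 5800 × 0.982 = 5696
Group 4: 11950 × 0.975 = 11651
Group 5: 7650 × 0.986 = 7543
Group 6: 5400 × 0.973 + 4650 × 0.381 = 5254 + 1772 = 7026
Net migration: Group 3 + 510 → 6206; Group 6 − 240 → 6786
→ [4923, 5966, 6206, 11651, 7543, 6786]
— Period 2 —
Births: 6206 × 0.412 = 2557
Group 2: 4923 × 0.978 = 4815
Group 3: 5966 × 0.982 = 5859
Group 4: 6206 × 0.975 = 6051
Group 5: 11651 × 0.986 = 11488
Group 6: 7543 × 0.973 + 6786 × 0.381 = 7339 + 2585 = 9924
Net migration: Group 3 + 510 → 6369; Group 6 − 240 → 9684
→ [2557, 4815, 6369, 6051, 11488, 9684]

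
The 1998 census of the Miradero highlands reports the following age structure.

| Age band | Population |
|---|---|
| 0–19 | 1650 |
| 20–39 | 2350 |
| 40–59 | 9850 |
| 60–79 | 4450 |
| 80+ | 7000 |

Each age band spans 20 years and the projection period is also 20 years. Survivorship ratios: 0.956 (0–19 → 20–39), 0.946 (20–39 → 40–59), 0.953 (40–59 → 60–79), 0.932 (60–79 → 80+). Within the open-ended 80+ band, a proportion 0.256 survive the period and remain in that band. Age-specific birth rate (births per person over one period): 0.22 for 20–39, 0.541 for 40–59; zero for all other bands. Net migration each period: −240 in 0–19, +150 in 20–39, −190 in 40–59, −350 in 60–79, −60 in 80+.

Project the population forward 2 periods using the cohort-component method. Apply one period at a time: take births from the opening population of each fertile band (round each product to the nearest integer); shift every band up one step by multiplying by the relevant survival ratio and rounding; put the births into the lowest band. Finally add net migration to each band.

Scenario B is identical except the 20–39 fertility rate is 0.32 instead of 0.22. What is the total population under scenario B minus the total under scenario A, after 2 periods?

Let band 1 be 0–19 through band 5 = 80+.
[period 1]
Births: 2350 * 0.22 = 517 ; 9850 * 0.541 = 5329 → total 5846
Band 2: 1650 * 0.956 = 1577
Band 3: 2350 * 0.946 = 2223
Band 4: 9850 * 0.953 = 9387
Band 5: 4450 * 0.932 + 7000 * 0.256 = 4147 + 1792 = 5939
Net migration: Band 1 − 240 → 5606; Band 2 + 150 → 1727; Band 3 − 190 → 2033; Band 4 − 350 → 9037; Band 5 − 60 → 5879
End of period: [5606, 1727, 2033, 9037, 5879]
[period 2]
Births: 1727 * 0.22 = 380 ; 2033 * 0.541 = 1100 → total 1480
Band 2: 5606 * 0.956 = 5359
Band 3: 1727 * 0.946 = 1634
Band 4: 2033 * 0.953 = 1937
Band 5: 9037 * 0.932 + 5879 * 0.256 = 8422 + 1505 = 9927
Net migration: Band 1 − 240 → 1240; Band 2 + 150 → 5509; Band 3 − 190 → 1444; Band 4 − 350 → 1587; Band 5 − 60 → 9867
End of period: [1240, 5509, 1444, 1587, 9867]
Scenario A total after 2 periods: 19647
Scenario B projection —
[period 1]
Births: 2350 * 0.32 = 752 ; 9850 * 0.541 = 5329 → total 6081
Band 2: 1650 * 0.956 = 1577
Band 3: 2350 * 0.946 = 2223
Band 4: 9850 * 0.953 = 9387
Band 5: 4450 * 0.932 + 7000 * 0.256 = 4147 + 1792 = 5939
Net migration: Band 1 − 240 → 5841; Band 2 + 150 → 1727; Band 3 − 190 → 2033; Band 4 − 350 → 9037; Band 5 − 60 → 5879
End of period: [5841, 1727, 2033, 9037, 5879]
[period 2]
Births: 1727 * 0.32 = 553 ; 2033 * 0.541 = 1100 → total 1653
Band 2: 5841 * 0.956 = 5584
Band 3: 1727 * 0.946 = 1634
Band 4: 2033 * 0.953 = 1937
Band 5: 9037 * 0.932 + 5879 * 0.256 = 8422 + 1505 = 9927
Net migration: Band 1 − 240 → 1413; Band 2 + 150 → 5734; Band 3 − 190 → 1444; Band 4 − 350 → 1587; Band 5 − 60 → 9867
End of period: [1413, 5734, 1444, 1587, 9867]
Scenario B total after 2 periods: 20045
Difference B − A = 20045 − 19647 = 398

398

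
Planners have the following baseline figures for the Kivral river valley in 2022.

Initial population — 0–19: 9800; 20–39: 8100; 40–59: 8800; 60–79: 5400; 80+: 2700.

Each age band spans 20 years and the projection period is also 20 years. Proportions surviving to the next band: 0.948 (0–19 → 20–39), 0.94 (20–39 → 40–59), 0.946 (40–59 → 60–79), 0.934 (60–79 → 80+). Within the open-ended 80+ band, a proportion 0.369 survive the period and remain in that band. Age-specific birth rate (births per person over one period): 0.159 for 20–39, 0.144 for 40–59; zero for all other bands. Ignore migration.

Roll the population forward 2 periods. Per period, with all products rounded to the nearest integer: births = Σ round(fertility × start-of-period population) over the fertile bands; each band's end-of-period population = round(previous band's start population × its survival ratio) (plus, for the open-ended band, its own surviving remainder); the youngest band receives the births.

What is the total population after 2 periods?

After projecting period 1:
Births: 8100 × 0.159 = 1288  |  8800 × 0.144 = 1267 — total 2555
20–39: 9800 × 0.948 = 9290
40–59: 8100 × 0.94 = 7614
60–79: 8800 × 0.946 = 8325
80+: 5400 × 0.934 + 2700 × 0.369 = 5044 + 996 = 6040
Giving 2555 / 9290 / 7614 / 8325 / 6040.
After projecting period 2:
Births: 9290 × 0.159 = 1477  |  7614 × 0.144 = 1096 — total 2573
20–39: 2555 × 0.948 = 2422
40–59: 9290 × 0.94 = 8733
60–79: 7614 × 0.946 = 7203
80+: 8325 × 0.934 + 6040 × 0.369 = 7776 + 2229 = 10005
Giving 2573 / 2422 / 8733 / 7203 / 10005.
Total after period 2: 2573 + 2422 + 8733 + 7203 + 10005 = 30936

30936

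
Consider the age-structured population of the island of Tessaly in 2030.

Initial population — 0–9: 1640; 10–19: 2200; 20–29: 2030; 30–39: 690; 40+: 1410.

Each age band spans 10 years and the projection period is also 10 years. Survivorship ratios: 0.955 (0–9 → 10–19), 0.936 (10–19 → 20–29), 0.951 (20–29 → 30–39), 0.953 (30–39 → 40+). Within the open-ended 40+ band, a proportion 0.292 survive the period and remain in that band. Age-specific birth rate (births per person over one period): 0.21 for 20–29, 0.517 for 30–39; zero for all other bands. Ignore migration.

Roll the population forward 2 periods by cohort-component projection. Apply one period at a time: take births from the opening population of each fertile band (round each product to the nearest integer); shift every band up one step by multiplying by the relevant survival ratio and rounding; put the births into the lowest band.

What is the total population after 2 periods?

— Period 1 —
Births: 2030 * 0.21 = 426, 690 * 0.517 = 357 → total 783
10–19: 1640 * 0.955 = 1566
20–29: 2200 * 0.936 = 2059
30–39: 2030 * 0.951 = 1931
40+: 690 * 0.953 + 1410 * 0.292 = 658 + 412 = 1070
→ [783, 1566, 2059, 1931, 1070]
— Period 2 —
Births: 2059 * 0.21 = 432, 1931 * 0.517 = 998 → total 1430
10–19: 783 * 0.955 = 748
20–29: 1566 * 0.936 = 1466
30–39: 2059 * 0.951 = 1958
40+: 1931 * 0.953 + 1070 * 0.292 = 1840 + 312 = 2152
→ [1430, 748, 1466, 1958, 2152]
Total after period 2: 1430 + 748 + 1466 + 1958 + 2152 = 7754

7754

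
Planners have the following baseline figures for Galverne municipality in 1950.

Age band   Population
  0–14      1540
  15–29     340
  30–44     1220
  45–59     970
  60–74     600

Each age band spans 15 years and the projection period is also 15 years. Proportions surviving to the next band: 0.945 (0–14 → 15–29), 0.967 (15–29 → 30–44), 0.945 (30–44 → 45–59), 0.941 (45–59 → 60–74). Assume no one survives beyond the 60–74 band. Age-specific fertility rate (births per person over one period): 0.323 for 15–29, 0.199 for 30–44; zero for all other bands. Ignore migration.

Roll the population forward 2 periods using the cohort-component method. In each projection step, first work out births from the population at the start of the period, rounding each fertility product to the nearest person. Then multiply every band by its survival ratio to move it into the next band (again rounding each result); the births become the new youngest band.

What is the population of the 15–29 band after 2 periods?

334

[period 1]
Births: 340 × 0.323 = 110  |  1220 × 0.199 = 243 — total 353
15–29: 1540 × 0.945 = 1455
30–44: 340 × 0.967 = 329
45–59: 1220 × 0.945 = 1153
60–74: 970 × 0.941 = 913
Giving 353 / 1455 / 329 / 1153 / 913.
[period 2]
Births: 1455 × 0.323 = 470  |  329 × 0.199 = 65 — total 535
15–29: 353 × 0.945 = 334
30–44: 1455 × 0.967 = 1407
45–59: 329 × 0.945 = 311
60–74: 1153 × 0.941 = 1085
Giving 535 / 334 / 1407 / 311 / 1085.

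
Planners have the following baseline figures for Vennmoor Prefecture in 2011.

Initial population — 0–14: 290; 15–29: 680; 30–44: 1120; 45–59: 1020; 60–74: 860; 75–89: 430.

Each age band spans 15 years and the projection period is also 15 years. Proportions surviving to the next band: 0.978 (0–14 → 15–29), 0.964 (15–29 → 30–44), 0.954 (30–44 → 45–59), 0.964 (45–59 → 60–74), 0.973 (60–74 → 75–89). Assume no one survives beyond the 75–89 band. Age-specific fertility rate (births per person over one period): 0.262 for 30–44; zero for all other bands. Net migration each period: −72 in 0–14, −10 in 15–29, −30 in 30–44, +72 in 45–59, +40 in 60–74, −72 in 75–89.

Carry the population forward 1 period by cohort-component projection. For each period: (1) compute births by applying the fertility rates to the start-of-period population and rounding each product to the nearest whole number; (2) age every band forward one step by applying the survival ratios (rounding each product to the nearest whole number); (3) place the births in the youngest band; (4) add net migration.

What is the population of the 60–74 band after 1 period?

1023

Period 1:
Births: 1120 * 0.262 = 293
15–29: 290 * 0.978 = 284
30–44: 680 * 0.964 = 656
45–59: 1120 * 0.954 = 1068
60–74: 1020 * 0.964 = 983
75–89: 860 * 0.973 = 837
Net migration: 0–14 − 72 → 221; 15–29 − 10 → 274; 30–44 − 30 → 626; 45–59 + 72 → 1140; 60–74 + 40 → 1023; 75–89 − 72 → 765
Population now: 0–14=221, 15–29=274, 30–44=626, 45–59=1140, 60–74=1023, 75–89=765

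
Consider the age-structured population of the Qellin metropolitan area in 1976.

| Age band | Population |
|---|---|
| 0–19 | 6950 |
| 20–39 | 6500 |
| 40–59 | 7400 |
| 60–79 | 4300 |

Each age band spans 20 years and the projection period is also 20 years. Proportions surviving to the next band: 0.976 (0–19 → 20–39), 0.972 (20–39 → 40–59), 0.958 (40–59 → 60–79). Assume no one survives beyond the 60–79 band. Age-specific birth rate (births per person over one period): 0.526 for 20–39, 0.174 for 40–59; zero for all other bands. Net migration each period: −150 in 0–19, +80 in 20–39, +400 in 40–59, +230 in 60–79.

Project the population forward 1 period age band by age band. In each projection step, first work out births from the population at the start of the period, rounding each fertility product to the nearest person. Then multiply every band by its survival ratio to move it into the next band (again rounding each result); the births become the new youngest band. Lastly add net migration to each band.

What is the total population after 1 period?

[period 1]
Births: 6500 × 0.526 = 3419, 7400 × 0.174 = 1288 ⇒ total 4707
20–39: 6950 × 0.976 = 6783
40–59: 6500 × 0.972 = 6318
60–79: 7400 × 0.958 = 7089
Net migration: 0–19 − 150 → 4557; 20–39 + 80 → 6863; 40–59 + 400 → 6718; 60–79 + 230 → 7319
→ [4557, 6863, 6718, 7319]
Total after period 1: 4557 + 6863 + 6718 + 7319 = 25457

25457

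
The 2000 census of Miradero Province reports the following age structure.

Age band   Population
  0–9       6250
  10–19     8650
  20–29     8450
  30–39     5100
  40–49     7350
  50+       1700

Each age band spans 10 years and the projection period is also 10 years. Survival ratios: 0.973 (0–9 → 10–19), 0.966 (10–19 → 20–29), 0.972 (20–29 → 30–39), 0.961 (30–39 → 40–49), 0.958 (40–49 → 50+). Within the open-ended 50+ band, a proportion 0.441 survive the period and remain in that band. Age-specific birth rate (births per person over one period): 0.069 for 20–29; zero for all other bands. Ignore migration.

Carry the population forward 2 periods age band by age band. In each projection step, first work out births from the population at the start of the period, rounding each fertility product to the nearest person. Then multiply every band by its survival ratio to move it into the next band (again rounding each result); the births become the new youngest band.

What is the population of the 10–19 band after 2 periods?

Period 1.
Births: 8450 × 0.069 = 583
10–19: 6250 × 0.973 = 6081
20–29: 8650 × 0.966 = 8356
30–39: 8450 × 0.972 = 8213
40–49: 5100 × 0.961 = 4901
50+: 7350 × 0.958 + 1700 × 0.441 = 7041 + 750 = 7791
Giving 583 / 6081 / 8356 / 8213 / 4901 / 7791.
Period 2.
Births: 8356 × 0.069 = 577
10–19: 583 × 0.973 = 567
20–29: 6081 × 0.966 = 5874
30–39: 8356 × 0.972 = 8122
40–49: 8213 × 0.961 = 7893
50+: 4901 × 0.958 + 7791 × 0.441 = 4695 + 3436 = 8131
Giving 577 / 567 / 5874 / 8122 / 7893 / 8131.

567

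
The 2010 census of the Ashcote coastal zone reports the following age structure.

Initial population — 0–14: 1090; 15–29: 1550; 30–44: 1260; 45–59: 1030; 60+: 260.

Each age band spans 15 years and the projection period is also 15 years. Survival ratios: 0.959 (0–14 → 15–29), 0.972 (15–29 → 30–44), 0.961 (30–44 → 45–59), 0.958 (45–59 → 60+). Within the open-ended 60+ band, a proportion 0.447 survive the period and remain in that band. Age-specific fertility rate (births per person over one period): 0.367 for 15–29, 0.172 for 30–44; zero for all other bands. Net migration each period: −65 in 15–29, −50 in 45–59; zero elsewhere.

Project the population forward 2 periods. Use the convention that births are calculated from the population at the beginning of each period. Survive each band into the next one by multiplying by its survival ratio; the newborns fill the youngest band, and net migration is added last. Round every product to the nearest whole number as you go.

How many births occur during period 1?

After projecting period 1:
Births: 1550 × 0.367 = 569 ; 1260 × 0.172 = 217 → total 786
15–29: 1090 × 0.959 = 1045
30–44: 1550 × 0.972 = 1507
45–59: 1260 × 0.961 = 1211
60+: 1030 × 0.958 + 260 × 0.447 = 987 + 116 = 1103
Net migration: 15–29 − 65 → 980; 45–59 − 50 → 1161
→ [786, 980, 1507, 1161, 1103]

786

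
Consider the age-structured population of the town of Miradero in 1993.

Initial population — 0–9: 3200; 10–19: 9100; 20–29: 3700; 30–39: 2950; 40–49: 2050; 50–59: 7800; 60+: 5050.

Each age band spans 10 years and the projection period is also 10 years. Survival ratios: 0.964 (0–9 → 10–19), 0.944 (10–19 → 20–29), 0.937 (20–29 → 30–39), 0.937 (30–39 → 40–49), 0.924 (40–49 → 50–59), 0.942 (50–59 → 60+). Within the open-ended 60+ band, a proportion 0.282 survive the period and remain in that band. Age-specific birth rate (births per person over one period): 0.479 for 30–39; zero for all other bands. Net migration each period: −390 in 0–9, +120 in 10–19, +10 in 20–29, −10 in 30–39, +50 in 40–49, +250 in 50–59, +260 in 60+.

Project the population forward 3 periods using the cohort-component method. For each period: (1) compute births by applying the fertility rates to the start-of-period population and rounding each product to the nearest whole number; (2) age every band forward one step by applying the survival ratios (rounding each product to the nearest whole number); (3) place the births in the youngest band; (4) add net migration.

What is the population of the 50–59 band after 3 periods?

Period 1.
Births: 2950 × 0.479 = 1413
10–19: 3200 × 0.964 = 3085
20–29: 9100 × 0.944 = 8590
30–39: 3700 × 0.937 = 3467
40–49: 2950 × 0.937 = 2764
50–59: 2050 × 0.924 = 1894
60+: 7800 × 0.942 + 5050 × 0.282 = 7348 + 1424 = 8772
Net migration: 0–9 − 390 → 1023; 10–19 + 120 → 3205; 20–29 + 10 → 8600; 30–39 − 10 → 3457; 40–49 + 50 → 2814; 50–59 + 250 → 2144; 60+ + 260 → 9032
Giving 1023 / 3205 / 8600 / 3457 / 2814 / 2144 / 9032.
Period 2.
Births: 3457 × 0.479 = 1656
10–19: 1023 × 0.964 = 986
20–29: 3205 × 0.944 = 3026
30–39: 8600 × 0.937 = 8058
40–49: 3457 × 0.937 = 3239
50–59: 2814 × 0.924 = 2600
60+: 2144 × 0.942 + 9032 × 0.282 = 2020 + 2547 = 4567
Net migration: 0–9 − 390 → 1266; 10–19 + 120 → 1106; 20–29 + 10 → 3036; 30–39 − 10 → 8048; 40–49 + 50 → 3289; 50–59 + 250 → 2850; 60+ + 260 → 4827
Giving 1266 / 1106 / 3036 / 8048 / 3289 / 2850 / 4827.
Period 3.
Births: 8048 × 0.479 = 3855
10–19: 1266 × 0.964 = 1220
20–29: 1106 × 0.944 = 1044
30–39: 3036 × 0.937 = 2845
40–49: 8048 × 0.937 = 7541
50–59: 3289 × 0.924 = 3039
60+: 2850 × 0.942 + 4827 × 0.282 = 2685 + 1361 = 4046
Net migration: 0–9 − 390 → 3465; 10–19 + 120 → 1340; 20–29 + 10 → 1054; 30–39 − 10 → 2835; 40–49 + 50 → 7591; 50–59 + 250 → 3289; 60+ + 260 → 4306
Giving 3465 / 1340 / 1054 / 2835 / 7591 / 3289 / 4306.

3289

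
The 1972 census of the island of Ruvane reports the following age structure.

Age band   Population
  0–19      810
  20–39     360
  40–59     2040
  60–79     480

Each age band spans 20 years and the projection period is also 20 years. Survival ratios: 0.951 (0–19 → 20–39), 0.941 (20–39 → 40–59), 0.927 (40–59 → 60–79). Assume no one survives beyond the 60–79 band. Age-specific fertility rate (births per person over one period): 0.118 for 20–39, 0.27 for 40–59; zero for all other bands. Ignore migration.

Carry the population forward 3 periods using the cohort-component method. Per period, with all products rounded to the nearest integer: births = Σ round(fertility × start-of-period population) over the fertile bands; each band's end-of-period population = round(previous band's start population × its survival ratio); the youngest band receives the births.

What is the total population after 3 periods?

1640

Let band 1 be 0–19 through band 4 = 60–79.
[period 1]
Births: 360 × 0.118 = 42, 2040 × 0.27 = 551 ⇒ total 593
Band 2: 810 × 0.951 = 770
Band 3: 360 × 0.941 = 339
Band 4: 2040 × 0.927 = 1891
End of period: [593, 770, 339, 1891]
[period 2]
Births: 770 × 0.118 = 91, 339 × 0.27 = 92 ⇒ total 183
Band 2: 593 × 0.951 = 564
Band 3: 770 × 0.941 = 725
Band 4: 339 × 0.927 = 314
End of period: [183, 564, 725, 314]
[period 3]
Births: 564 × 0.118 = 67, 725 × 0.27 = 196 ⇒ total 263
Band 2: 183 × 0.951 = 174
Band 3: 564 × 0.941 = 531
Band 4: 725 × 0.927 = 672
End of period: [263, 174, 531, 672]
Total after period 3: 263 + 174 + 531 + 672 = 1640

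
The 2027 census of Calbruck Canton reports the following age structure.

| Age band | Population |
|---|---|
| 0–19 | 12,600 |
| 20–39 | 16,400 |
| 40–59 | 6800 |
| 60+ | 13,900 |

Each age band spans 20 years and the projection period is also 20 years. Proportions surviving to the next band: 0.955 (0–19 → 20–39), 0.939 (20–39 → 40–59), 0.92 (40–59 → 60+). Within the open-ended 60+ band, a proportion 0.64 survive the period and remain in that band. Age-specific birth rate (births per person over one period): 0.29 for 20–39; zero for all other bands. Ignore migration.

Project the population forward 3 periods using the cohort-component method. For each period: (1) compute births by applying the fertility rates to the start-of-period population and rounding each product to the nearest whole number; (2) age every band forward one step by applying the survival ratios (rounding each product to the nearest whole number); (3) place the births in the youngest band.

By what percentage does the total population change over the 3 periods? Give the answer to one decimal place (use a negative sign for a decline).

After projecting period 1:
Births: 16400 * 0.29 = 4756
20–39: 12600 * 0.955 = 12033
40–59: 16400 * 0.939 = 15400
60+: 6800 * 0.92 + 13900 * 0.64 = 6256 + 8896 = 15152
Population now: 0–19=4756, 20–39=12033, 40–59=15400, 60+=15152
After projecting period 2:
Births: 12033 * 0.29 = 3490
20–39: 4756 * 0.955 = 4542
40–59: 12033 * 0.939 = 11299
60+: 15400 * 0.92 + 15152 * 0.64 = 14168 + 9697 = 23865
Population now: 0–19=3490, 20–39=4542, 40–59=11299, 60+=23865
After projecting period 3:
Births: 4542 * 0.29 = 1317
20–39: 3490 * 0.955 = 3333
40–59: 4542 * 0.939 = 4265
60+: 11299 * 0.92 + 23865 * 0.64 = 10395 + 15274 = 25669
Population now: 0–19=1317, 20–39=3333, 40–59=4265, 60+=25669
Total: 49700 → 34584; change = -15116; percentage change = -30.4%

-30.4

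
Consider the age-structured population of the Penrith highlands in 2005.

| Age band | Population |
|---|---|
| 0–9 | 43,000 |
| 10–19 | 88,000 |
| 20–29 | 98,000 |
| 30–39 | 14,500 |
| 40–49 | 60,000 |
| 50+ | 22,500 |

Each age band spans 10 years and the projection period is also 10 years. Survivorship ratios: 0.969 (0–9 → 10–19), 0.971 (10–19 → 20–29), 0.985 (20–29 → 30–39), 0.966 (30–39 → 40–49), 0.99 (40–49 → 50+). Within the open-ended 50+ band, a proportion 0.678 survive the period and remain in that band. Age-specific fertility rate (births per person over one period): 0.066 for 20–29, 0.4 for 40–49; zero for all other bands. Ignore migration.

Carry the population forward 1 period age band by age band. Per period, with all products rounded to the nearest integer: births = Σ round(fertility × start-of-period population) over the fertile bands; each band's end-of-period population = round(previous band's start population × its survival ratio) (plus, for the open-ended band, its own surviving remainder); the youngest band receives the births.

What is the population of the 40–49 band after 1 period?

(Groups numbered youngest = 1 to oldest = 6.)
After projecting period 1:
Births: 98000 × 0.066 = 6468  |  60000 × 0.4 = 24000 ⇒ total 30468
Group 2: 43000 × 0.969 = 41667
Group 3: 88000 × 0.971 = 85448
Group 4: 98000 × 0.985 = 96530
Group 5: 14500 × 0.966 = 14007
Group 6: 60000 × 0.99 + 22500 × 0.678 = 59400 + 15255 = 74655
End of period: [30468, 41667, 85448, 96530, 14007, 74655]

14007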